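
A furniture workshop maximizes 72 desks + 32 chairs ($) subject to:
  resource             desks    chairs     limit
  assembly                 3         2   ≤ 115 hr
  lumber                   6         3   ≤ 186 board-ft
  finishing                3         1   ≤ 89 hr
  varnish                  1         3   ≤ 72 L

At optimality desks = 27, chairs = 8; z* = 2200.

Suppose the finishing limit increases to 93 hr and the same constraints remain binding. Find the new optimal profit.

At the optimum: assembly uses 97 of 115 (slack = 18); lumber uses 186 of 186 (binding); finishing uses 89 of 89 (binding); varnish uses 51 of 72 (slack = 21).
By complementary slackness, y = 0 for the non-binding constraints.
From A_Bᵀ y = c: 6·y_lumber + 3·y_finishing = 72; 3·y_lumber + 1·y_finishing = 32.
→ y_lumber = 8 and y_finishing = 8.
Δz = y_finishing·Δb = 8 × (4) = 32, so new z* = 2200 + 32 = 2232.

2232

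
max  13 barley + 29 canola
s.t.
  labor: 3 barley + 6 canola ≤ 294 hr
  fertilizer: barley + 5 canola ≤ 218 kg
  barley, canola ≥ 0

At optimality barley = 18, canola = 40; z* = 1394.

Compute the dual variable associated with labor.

4

At the optimum: labor uses 294 of 294 (binding); fertilizer uses 218 of 218 (binding).
From A_Bᵀ y = c: 3·y_labor + 1·y_fertilizer = 13; 6·y_labor + 5·y_fertilizer = 29.
→ y_labor = 4 and y_fertilizer = 1.
Shadow price of labor = 4.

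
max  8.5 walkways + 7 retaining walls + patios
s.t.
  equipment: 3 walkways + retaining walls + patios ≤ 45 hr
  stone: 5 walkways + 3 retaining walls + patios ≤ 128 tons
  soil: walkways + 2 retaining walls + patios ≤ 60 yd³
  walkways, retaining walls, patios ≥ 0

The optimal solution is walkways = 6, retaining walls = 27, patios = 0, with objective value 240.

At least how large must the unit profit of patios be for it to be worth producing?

4.5

Check each constraint at x*: equipment 45/45 (tight); stone 111/128 (slack 17); soil 60/60 (tight).
Slack constraints have shadow price 0 (complementary slackness).
The binding rows give the dual system: 3·y_equipment + 1·y_soil = 8.5 and 1·y_equipment + 2·y_soil = 7.
Solving: y_equipment = 2, y_soil = 2.5.
patios enters the basis when its profit ≥ yᵀa₃ = 2·1 + 2.5·1 = 4.5.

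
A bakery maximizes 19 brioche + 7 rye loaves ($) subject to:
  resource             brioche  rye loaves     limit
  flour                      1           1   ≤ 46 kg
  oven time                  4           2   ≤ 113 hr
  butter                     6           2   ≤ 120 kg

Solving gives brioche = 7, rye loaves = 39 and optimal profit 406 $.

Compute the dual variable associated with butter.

Binding: flour and butter. Non-binding: oven time (7 unused).
Since oven time is not tight, its dual is 0.
From A_Bᵀ y = c: 1·y_flour + 6·y_butter = 19; 1·y_flour + 2·y_butter = 7.
→ y_flour = 1 and y_butter = 3.
Shadow price of butter = 3.

3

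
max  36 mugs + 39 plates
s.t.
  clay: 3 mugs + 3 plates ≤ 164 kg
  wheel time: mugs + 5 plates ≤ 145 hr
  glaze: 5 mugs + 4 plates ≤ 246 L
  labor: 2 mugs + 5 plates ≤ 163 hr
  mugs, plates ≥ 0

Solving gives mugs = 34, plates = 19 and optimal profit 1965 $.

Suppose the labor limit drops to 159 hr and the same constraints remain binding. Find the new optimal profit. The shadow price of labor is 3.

1953

Δb = -4, so new z* = 1965 + (3)·(-4) = 1965 − 12 = 1953.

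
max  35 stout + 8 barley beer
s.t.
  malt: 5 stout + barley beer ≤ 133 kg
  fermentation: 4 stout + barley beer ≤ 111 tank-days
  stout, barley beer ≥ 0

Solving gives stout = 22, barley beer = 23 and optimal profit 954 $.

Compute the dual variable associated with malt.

Both malt and fermentation are binding at x*.
Dual feasibility on the basic columns requires 5·y_malt + 4·y_fermentation = 35, 1·y_malt + 1·y_fermentation = 8.
Solving: y_malt = 3, y_fermentation = 5.
Shadow price of malt = 3.

3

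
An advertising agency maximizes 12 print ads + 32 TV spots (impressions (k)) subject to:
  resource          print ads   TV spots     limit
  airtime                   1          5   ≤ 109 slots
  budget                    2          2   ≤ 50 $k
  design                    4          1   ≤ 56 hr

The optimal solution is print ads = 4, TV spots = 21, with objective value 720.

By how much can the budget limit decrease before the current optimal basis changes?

Binding constraints: airtime, budget. The basis is B = [[1,5],[2,2]] with det -8.
Per unit decrease in budget, x* moves by d = (-0.625, 0.125).
The basis stays optimal until print ads reaches 0; allowable decrease = 6.4 $k.

6.4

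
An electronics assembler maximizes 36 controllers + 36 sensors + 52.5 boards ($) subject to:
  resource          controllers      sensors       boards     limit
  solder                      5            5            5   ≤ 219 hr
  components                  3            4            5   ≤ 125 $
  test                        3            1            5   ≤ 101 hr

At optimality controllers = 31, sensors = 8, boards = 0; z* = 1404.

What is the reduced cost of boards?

Binding: components and test. Non-binding: solder (24 unused).
By complementary slackness, y = 0 for the non-binding constraint.
The binding rows give the dual system: 3·y_components + 3·y_test = 36 and 4·y_components + 1·y_test = 36.
→ y_components = 8 and y_test = 4.
Reduced cost of boards: c₃ − yᵀa₃ = 52.5 − (8·5 + 4·5) = 52.5 − 60 = -7.5.

-7.5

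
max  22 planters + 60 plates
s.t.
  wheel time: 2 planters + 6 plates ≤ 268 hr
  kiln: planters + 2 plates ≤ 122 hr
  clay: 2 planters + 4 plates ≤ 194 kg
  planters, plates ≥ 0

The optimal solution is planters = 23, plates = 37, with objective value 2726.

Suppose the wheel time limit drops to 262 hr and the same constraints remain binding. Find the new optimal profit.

Check each constraint at x*: wheel time 268/268 (tight); kiln 97/122 (slack 25); clay 194/194 (tight).
By complementary slackness, y = 0 for the non-binding constraint.
The binding rows give the dual system: 2·y_wheel time + 2·y_clay = 22 and 6·y_wheel time + 4·y_clay = 60.
This yields shadow prices y_wheel time = 8, y_clay = 3.
Δz = y_wheel time·Δb = 8 × (-6) = -48, so new z* = 2726 − 48 = 2678.

2678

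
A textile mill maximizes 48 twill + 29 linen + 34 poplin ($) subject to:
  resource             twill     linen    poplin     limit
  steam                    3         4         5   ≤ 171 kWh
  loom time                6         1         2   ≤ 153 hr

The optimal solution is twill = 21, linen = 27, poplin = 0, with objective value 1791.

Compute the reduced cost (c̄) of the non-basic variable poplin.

-6

At the optimum: steam uses 171 of 171 (binding); loom time uses 153 of 153 (binding).
Dual feasibility on the basic columns requires 3·y_steam + 6·y_loom time = 48, 4·y_steam + 1·y_loom time = 29.
This yields shadow prices y_steam = 6, y_loom time = 5.
Reduced cost of poplin: c₃ − yᵀa₃ = 34 − (6·5 + 5·2) = 34 − 40 = -6.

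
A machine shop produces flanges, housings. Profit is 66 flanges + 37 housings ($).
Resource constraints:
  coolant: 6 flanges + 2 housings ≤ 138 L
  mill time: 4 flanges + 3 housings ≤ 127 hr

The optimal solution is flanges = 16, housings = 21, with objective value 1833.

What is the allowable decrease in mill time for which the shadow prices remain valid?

Binding constraints: coolant, mill time. The basis is B = [[6,2],[4,3]] with det 10.
Per unit decrease in mill time, x* moves by d = (0.2, -0.6).
The basis stays optimal until housings reaches 0; allowable decrease = 35 hr.

35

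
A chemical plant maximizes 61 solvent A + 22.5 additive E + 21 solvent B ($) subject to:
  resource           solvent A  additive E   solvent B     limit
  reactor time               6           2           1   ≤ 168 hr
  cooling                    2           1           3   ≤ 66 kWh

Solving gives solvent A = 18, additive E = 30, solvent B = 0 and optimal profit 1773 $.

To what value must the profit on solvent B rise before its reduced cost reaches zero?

27.5

At the optimum: reactor time uses 168 of 168 (binding); cooling uses 66 of 66 (binding).
The binding rows give the dual system: 6·y_reactor time + 2·y_cooling = 61 and 2·y_reactor time + 1·y_cooling = 22.5.
→ y_reactor time = 8 and y_cooling = 6.5.
solvent B enters the basis when its profit ≥ yᵀa₃ = 8·1 + 6.5·3 = 27.5.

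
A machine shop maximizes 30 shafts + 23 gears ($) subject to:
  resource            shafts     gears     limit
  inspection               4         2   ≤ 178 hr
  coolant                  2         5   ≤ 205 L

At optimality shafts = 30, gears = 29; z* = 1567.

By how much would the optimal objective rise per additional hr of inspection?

6.5

Check each constraint at x*: inspection 178/178 (tight); coolant 205/205 (tight).
Dual feasibility on the basic columns requires 4·y_inspection + 2·y_coolant = 30, 2·y_inspection + 5·y_coolant = 23.
Solving: y_inspection = 6.5, y_coolant = 2.
Shadow price of inspection = 6.5.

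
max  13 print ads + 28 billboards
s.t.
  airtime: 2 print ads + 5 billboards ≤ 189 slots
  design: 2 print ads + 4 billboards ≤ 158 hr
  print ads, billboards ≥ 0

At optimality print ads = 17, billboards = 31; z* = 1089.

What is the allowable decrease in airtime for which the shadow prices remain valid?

31

Binding constraints: airtime, design. The basis is B = [[2,5],[2,4]] with det -2.
Per unit decrease in airtime, x* moves by d = (2, -1).
The basis stays optimal until billboards reaches 0; allowable decrease = 31 slots.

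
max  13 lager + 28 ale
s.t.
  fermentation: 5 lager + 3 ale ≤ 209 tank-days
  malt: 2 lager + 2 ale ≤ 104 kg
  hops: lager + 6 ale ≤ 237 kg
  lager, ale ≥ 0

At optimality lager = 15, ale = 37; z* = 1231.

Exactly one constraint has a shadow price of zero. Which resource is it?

fermentation: 186/209 (slack 23)
malt: 104/104 (binding)
hops: 237/237 (binding)
By complementary slackness, a constraint with positive slack has shadow price 0 → fermentation.

fermentation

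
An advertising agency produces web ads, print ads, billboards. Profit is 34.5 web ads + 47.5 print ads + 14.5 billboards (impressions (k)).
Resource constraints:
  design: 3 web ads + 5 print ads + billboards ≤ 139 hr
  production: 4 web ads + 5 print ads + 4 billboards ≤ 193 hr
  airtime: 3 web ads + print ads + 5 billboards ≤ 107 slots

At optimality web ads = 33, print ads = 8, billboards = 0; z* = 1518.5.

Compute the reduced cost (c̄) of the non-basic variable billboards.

Binding: design and airtime. Non-binding: production (21 unused).
Slack constraints have shadow price 0 (complementary slackness).
From A_Bᵀ y = c: 3·y_design + 3·y_airtime = 34.5; 5·y_design + 1·y_airtime = 47.5.
This yields shadow prices y_design = 9, y_airtime = 2.5.
Reduced cost of billboards: c₃ − yᵀa₃ = 14.5 − (9·1 + 2.5·5) = 14.5 − 21.5 = -7.

-7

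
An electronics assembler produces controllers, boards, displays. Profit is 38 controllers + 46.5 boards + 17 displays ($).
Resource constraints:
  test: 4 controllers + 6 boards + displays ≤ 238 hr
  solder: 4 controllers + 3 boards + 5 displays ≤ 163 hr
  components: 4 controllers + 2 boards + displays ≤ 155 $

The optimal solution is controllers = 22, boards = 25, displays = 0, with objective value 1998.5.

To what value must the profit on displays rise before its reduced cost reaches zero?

23.5

Check each constraint at x*: test 238/238 (tight); solder 163/163 (tight); components 138/155 (slack 17).
Since components is not tight, its dual is 0.
Dual feasibility on the basic columns requires 4·y_test + 4·y_solder = 38, 6·y_test + 3·y_solder = 46.5.
Solving: y_test = 6, y_solder = 3.5.
displays enters the basis when its profit ≥ yᵀa₃ = 6·1 + 3.5·5 = 23.5.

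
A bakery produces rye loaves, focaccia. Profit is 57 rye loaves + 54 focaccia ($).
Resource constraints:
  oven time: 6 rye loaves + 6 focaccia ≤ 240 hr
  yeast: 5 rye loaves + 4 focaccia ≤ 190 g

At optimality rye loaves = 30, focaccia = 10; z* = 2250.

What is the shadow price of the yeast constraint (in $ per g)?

3

Both oven time and yeast are binding at x*.
The binding rows give the dual system: 6·y_oven time + 5·y_yeast = 57 and 6·y_oven time + 4·y_yeast = 54.
This yields shadow prices y_oven time = 7, y_yeast = 3.
Shadow price of yeast = 3.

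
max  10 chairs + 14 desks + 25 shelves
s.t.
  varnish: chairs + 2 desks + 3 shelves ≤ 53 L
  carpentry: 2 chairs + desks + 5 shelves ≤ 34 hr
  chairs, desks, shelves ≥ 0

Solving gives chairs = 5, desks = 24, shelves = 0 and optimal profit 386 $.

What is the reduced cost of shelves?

-3

Both varnish and carpentry are binding at x*.
The binding rows give the dual system: 1·y_varnish + 2·y_carpentry = 10 and 2·y_varnish + 1·y_carpentry = 14.
→ y_varnish = 6 and y_carpentry = 2.
Reduced cost of shelves: c₃ − yᵀa₃ = 25 − (6·3 + 2·5) = 25 − 28 = -3.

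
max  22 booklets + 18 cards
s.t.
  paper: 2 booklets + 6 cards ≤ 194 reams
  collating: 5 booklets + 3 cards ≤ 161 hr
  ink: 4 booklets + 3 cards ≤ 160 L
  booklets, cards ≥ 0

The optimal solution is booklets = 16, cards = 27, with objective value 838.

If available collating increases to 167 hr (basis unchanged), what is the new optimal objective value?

862

Check each constraint at x*: paper 194/194 (tight); collating 161/161 (tight); ink 145/160 (slack 15).
Slack constraints have shadow price 0 (complementary slackness).
The binding rows give the dual system: 2·y_paper + 5·y_collating = 22 and 6·y_paper + 3·y_collating = 18.
Solving: y_paper = 1, y_collating = 4.
Δz = y_collating·Δb = 4 × (6) = 24, so new z* = 838 + 24 = 862.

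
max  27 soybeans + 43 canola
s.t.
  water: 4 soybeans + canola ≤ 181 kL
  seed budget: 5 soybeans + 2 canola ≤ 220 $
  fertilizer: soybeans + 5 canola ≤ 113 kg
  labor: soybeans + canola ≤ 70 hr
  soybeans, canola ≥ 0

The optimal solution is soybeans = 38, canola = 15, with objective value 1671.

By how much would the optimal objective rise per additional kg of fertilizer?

7

Check each constraint at x*: water 167/181 (slack 14); seed budget 220/220 (tight); fertilizer 113/113 (tight); labor 53/70 (slack 17).
Since water, labor are not tight, their duals are 0.
Dual feasibility on the basic columns requires 5·y_seed budget + 1·y_fertilizer = 27, 2·y_seed budget + 5·y_fertilizer = 43.
This yields shadow prices y_seed budget = 4, y_fertilizer = 7.
Shadow price of fertilizer = 7.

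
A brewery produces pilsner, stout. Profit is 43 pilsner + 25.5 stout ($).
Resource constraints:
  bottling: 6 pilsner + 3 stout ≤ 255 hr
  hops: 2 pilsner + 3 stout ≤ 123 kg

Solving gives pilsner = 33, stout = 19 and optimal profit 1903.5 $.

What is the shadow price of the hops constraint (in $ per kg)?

At the optimum: bottling uses 255 of 255 (binding); hops uses 123 of 123 (binding).
The binding rows give the dual system: 6·y_bottling + 2·y_hops = 43 and 3·y_bottling + 3·y_hops = 25.5.
Solving: y_bottling = 6.5, y_hops = 2.
Shadow price of hops = 2.

2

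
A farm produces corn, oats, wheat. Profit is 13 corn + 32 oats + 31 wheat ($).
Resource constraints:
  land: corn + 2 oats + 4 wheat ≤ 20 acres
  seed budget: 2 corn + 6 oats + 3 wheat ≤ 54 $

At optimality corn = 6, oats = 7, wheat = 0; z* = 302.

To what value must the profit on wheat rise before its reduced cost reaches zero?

Both land and seed budget are binding at x*.
From A_Bᵀ y = c: 1·y_land + 2·y_seed budget = 13; 2·y_land + 6·y_seed budget = 32.
This yields shadow prices y_land = 7, y_seed budget = 3.
wheat enters the basis when its profit ≥ yᵀa₃ = 7·4 + 3·3 = 37.

37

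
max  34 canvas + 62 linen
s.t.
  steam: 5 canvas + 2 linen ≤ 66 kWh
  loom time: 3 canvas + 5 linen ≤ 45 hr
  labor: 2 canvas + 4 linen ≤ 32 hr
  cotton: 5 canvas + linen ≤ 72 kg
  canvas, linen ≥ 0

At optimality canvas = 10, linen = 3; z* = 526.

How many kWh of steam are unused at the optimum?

10

steam used = 5·10 + 2·3 = 56; slack = 66 − 56 = 10.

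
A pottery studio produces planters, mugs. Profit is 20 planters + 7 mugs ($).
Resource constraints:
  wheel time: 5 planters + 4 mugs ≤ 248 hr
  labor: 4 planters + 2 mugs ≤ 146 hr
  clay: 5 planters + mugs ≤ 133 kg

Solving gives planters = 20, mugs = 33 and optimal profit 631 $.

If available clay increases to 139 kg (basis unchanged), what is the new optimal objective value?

Check each constraint at x*: wheel time 232/248 (slack 16); labor 146/146 (tight); clay 133/133 (tight).
Slack constraints have shadow price 0 (complementary slackness).
Dual feasibility on the basic columns requires 4·y_labor + 5·y_clay = 20, 2·y_labor + 1·y_clay = 7.
→ y_labor = 2.5 and y_clay = 2.
Δz = y_clay·Δb = 2 × (6) = 12, so new z* = 631 + 12 = 643.

643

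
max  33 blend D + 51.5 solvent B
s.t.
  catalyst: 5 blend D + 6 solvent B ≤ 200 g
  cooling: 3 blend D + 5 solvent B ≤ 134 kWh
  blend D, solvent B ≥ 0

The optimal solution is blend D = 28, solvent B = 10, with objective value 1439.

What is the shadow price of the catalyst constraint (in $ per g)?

Both catalyst and cooling are binding at x*.
The binding rows give the dual system: 5·y_catalyst + 3·y_cooling = 33 and 6·y_catalyst + 5·y_cooling = 51.5.
Solving: y_catalyst = 1.5, y_cooling = 8.5.
Shadow price of catalyst = 1.5.

1.5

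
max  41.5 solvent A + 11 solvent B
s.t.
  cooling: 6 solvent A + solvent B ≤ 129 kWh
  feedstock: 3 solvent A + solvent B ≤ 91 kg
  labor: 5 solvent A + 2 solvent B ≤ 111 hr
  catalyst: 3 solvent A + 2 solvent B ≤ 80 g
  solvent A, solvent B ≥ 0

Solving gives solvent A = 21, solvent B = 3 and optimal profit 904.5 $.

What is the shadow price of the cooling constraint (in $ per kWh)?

At the optimum: cooling uses 129 of 129 (binding); feedstock uses 66 of 91 (slack = 25); labor uses 111 of 111 (binding); catalyst uses 69 of 80 (slack = 11).
Slack constraints have shadow price 0 (complementary slackness).
From A_Bᵀ y = c: 6·y_cooling + 5·y_labor = 41.5; 1·y_cooling + 2·y_labor = 11.
→ y_cooling = 4 and y_labor = 3.5.
Shadow price of cooling = 4.

4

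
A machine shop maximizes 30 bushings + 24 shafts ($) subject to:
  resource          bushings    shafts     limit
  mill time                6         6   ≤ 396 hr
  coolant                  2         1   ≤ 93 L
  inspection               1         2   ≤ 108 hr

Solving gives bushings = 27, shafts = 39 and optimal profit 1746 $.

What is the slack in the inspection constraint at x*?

inspection used = 1·27 + 2·39 = 105; slack = 108 − 105 = 3.

3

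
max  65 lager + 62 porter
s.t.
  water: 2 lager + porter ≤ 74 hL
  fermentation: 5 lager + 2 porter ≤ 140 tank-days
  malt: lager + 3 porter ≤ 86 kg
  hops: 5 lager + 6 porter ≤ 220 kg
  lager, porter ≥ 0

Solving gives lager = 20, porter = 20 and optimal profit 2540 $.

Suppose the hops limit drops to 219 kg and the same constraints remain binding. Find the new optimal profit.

2531

At the optimum: water uses 60 of 74 (slack = 14); fermentation uses 140 of 140 (binding); malt uses 80 of 86 (slack = 6); hops uses 220 of 220 (binding).
Since water, malt are not tight, their duals are 0.
From A_Bᵀ y = c: 5·y_fermentation + 5·y_hops = 65; 2·y_fermentation + 6·y_hops = 62.
→ y_fermentation = 4 and y_hops = 9.
Δz = y_hops·Δb = 9 × (-1) = -9, so new z* = 2540 − 9 = 2531.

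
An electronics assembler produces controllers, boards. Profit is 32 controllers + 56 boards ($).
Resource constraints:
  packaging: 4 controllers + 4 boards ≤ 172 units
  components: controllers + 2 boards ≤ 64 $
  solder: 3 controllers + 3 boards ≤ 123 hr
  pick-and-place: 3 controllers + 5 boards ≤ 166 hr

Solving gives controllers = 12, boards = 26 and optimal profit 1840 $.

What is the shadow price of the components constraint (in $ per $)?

Check each constraint at x*: packaging 152/172 (slack 20); components 64/64 (tight); solder 114/123 (slack 9); pick-and-place 166/166 (tight).
Since packaging, solder are not tight, their duals are 0.
Dual feasibility on the basic columns requires 1·y_components + 3·y_pick-and-place = 32, 2·y_components + 5·y_pick-and-place = 56.
Solving: y_components = 8, y_pick-and-place = 8.
Shadow price of components = 8.

8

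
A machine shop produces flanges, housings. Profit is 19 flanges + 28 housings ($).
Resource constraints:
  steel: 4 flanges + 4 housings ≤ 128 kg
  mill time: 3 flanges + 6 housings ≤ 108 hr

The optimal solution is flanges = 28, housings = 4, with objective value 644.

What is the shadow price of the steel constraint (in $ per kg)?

Both steel and mill time are binding at x*.
Dual feasibility on the basic columns requires 4·y_steel + 3·y_mill time = 19, 4·y_steel + 6·y_mill time = 28.
This yields shadow prices y_steel = 2.5, y_mill time = 3.
Shadow price of steel = 2.5.

2.5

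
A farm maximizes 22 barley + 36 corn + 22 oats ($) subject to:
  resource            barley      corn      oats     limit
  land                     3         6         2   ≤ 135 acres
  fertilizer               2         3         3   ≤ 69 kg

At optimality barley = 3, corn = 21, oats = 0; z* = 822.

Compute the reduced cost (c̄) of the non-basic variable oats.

Check each constraint at x*: land 135/135 (tight); fertilizer 69/69 (tight).
From A_Bᵀ y = c: 3·y_land + 2·y_fertilizer = 22; 6·y_land + 3·y_fertilizer = 36.
→ y_land = 2 and y_fertilizer = 8.
Reduced cost of oats: c₃ − yᵀa₃ = 22 − (2·2 + 8·3) = 22 − 28 = -6.

-6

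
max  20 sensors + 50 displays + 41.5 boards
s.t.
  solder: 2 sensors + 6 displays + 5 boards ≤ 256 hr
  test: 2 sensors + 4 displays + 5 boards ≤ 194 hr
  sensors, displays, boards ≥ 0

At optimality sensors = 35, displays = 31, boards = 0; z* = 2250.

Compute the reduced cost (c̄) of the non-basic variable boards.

At the optimum: solder uses 256 of 256 (binding); test uses 194 of 194 (binding).
From A_Bᵀ y = c: 2·y_solder + 2·y_test = 20; 6·y_solder + 4·y_test = 50.
Solving: y_solder = 5, y_test = 5.
Reduced cost of boards: c₃ − yᵀa₃ = 41.5 − (5·5 + 5·5) = 41.5 − 50 = -8.5.

-8.5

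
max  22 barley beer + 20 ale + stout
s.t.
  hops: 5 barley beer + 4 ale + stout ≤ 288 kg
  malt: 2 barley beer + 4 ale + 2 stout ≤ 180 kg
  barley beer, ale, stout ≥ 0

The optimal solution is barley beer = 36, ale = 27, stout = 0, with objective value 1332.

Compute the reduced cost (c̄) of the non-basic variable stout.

Check each constraint at x*: hops 288/288 (tight); malt 180/180 (tight).
From A_Bᵀ y = c: 5·y_hops + 2·y_malt = 22; 4·y_hops + 4·y_malt = 20.
This yields shadow prices y_hops = 4, y_malt = 1.
Reduced cost of stout: c₃ − yᵀa₃ = 1 − (4·1 + 1·2) = 1 − 6 = -5.

-5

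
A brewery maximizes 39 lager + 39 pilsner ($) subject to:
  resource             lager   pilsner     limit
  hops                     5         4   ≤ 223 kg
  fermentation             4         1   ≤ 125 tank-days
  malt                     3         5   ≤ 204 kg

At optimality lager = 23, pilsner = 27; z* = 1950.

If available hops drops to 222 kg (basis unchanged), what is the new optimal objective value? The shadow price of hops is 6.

Δb = -1, so new z* = 1950 + (6)·(-1) = 1950 − 6 = 1944.

1944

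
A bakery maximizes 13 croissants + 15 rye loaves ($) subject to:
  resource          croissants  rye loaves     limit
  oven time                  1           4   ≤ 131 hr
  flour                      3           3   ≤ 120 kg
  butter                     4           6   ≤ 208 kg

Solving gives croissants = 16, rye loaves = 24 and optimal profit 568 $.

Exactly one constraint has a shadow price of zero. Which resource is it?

oven time

oven time: 112/131 (slack 19)
flour: 120/120 (binding)
butter: 208/208 (binding)
By complementary slackness, a constraint with positive slack has shadow price 0 → oven time.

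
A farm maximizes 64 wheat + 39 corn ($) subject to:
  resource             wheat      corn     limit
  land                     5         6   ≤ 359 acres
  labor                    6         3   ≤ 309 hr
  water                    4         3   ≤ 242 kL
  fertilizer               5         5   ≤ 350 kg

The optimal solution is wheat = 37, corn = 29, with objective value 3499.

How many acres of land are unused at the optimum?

0

land used = 5·37 + 6·29 = 359; slack = 359 − 359 = 0.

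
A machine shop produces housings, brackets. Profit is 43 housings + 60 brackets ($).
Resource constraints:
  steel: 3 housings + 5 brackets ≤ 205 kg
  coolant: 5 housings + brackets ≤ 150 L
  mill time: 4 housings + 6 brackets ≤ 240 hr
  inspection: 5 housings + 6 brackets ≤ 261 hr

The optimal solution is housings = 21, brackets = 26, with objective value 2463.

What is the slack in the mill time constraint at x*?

0

mill time used = 4·21 + 6·26 = 240; slack = 240 − 240 = 0.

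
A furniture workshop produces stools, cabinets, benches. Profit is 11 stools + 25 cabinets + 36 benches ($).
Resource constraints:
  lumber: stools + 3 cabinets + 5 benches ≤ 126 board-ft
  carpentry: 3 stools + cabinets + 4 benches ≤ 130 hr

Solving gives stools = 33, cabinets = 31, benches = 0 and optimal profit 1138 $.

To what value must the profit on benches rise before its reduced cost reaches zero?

44

Check each constraint at x*: lumber 126/126 (tight); carpentry 130/130 (tight).
Dual feasibility on the basic columns requires 1·y_lumber + 3·y_carpentry = 11, 3·y_lumber + 1·y_carpentry = 25.
→ y_lumber = 8 and y_carpentry = 1.
benches enters the basis when its profit ≥ yᵀa₃ = 8·5 + 1·4 = 44.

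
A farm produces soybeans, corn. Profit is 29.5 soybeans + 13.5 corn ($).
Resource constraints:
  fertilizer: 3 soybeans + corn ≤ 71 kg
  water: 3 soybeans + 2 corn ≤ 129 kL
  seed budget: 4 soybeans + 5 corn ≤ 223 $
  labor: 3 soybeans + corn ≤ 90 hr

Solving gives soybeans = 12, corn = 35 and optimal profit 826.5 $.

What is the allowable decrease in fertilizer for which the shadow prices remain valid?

Binding constraints: fertilizer, seed budget. The basis is B = [[3,1],[4,5]] with det 11.
Per unit decrease in fertilizer, x* moves by d = (-0.4545, 0.3636).
The basis stays optimal until soybeans reaches 0; allowable decrease = 26.4 kg.

26.4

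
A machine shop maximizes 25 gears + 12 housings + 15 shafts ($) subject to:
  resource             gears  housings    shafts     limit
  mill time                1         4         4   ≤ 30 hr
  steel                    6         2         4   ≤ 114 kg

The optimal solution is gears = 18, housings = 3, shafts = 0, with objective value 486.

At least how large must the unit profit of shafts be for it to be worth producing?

At the optimum: mill time uses 30 of 30 (binding); steel uses 114 of 114 (binding).
From A_Bᵀ y = c: 1·y_mill time + 6·y_steel = 25; 4·y_mill time + 2·y_steel = 12.
Solving: y_mill time = 1, y_steel = 4.
shafts enters the basis when its profit ≥ yᵀa₃ = 1·4 + 4·4 = 20.

20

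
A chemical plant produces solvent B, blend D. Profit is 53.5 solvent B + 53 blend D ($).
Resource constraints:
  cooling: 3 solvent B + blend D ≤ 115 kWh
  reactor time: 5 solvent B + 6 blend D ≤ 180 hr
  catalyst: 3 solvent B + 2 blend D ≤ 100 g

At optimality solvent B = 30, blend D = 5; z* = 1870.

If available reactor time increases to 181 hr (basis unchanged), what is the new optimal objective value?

Check each constraint at x*: cooling 95/115 (slack 20); reactor time 180/180 (tight); catalyst 100/100 (tight).
Slack constraints have shadow price 0 (complementary slackness).
From A_Bᵀ y = c: 5·y_reactor time + 3·y_catalyst = 53.5; 6·y_reactor time + 2·y_catalyst = 53.
Solving: y_reactor time = 6.5, y_catalyst = 7.
Δz = y_reactor time·Δb = 6.5 × (1) = 6.5, so new z* = 1870 + 6.5 = 1876.5.

1876.5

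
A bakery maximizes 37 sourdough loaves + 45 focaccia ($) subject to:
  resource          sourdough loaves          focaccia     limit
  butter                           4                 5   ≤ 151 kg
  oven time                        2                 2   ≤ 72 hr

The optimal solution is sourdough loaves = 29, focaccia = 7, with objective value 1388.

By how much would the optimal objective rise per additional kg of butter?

Both butter and oven time are binding at x*.
The binding rows give the dual system: 4·y_butter + 2·y_oven time = 37 and 5·y_butter + 2·y_oven time = 45.
This yields shadow prices y_butter = 8, y_oven time = 2.5.
Shadow price of butter = 8.

8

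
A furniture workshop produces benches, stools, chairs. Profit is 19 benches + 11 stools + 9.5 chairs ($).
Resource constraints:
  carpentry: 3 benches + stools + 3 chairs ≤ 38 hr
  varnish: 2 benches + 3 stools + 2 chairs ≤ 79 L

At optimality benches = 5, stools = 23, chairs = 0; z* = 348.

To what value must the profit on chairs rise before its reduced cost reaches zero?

Both carpentry and varnish are binding at x*.
From A_Bᵀ y = c: 3·y_carpentry + 2·y_varnish = 19; 1·y_carpentry + 3·y_varnish = 11.
This yields shadow prices y_carpentry = 5, y_varnish = 2.
chairs enters the basis when its profit ≥ yᵀa₃ = 5·3 + 2·2 = 19.

19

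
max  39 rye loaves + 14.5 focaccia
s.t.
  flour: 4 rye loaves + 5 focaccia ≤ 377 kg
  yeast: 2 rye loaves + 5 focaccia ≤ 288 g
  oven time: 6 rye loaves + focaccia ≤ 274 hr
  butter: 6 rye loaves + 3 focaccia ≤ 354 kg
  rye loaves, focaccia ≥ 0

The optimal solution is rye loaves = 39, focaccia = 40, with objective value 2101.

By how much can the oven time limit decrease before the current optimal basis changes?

5

Binding constraints: oven time, butter. The basis is B = [[6,1],[6,3]] with det 12.
Per unit decrease in oven time, x* moves by d = (-0.25, 0.5).
The basis stays optimal until yeast becomes binding; allowable decrease = 5 hr.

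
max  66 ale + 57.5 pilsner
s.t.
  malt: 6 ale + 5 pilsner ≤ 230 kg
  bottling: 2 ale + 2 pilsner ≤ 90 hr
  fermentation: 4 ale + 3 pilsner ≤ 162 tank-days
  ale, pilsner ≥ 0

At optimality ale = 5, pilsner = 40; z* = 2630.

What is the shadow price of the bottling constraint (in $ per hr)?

7.5

Binding: malt and bottling. Non-binding: fermentation (22 unused).
By complementary slackness, y = 0 for the non-binding constraint.
From A_Bᵀ y = c: 6·y_malt + 2·y_bottling = 66; 5·y_malt + 2·y_bottling = 57.5.
This yields shadow prices y_malt = 8.5, y_bottling = 7.5.
Shadow price of bottling = 7.5.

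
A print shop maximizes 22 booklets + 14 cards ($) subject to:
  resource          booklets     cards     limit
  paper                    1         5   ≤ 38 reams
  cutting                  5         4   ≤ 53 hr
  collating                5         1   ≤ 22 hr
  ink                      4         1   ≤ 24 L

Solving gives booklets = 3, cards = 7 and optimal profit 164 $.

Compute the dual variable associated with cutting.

0

Check each constraint at x*: paper 38/38 (tight); cutting 43/53 (slack 10); collating 22/22 (tight); ink 19/24 (slack 5).
Slack constraints have shadow price 0 (complementary slackness).
From A_Bᵀ y = c: 1·y_paper + 5·y_collating = 22; 5·y_paper + 1·y_collating = 14.
This yields shadow prices y_paper = 2, y_collating = 4.
Shadow price of cutting = 0.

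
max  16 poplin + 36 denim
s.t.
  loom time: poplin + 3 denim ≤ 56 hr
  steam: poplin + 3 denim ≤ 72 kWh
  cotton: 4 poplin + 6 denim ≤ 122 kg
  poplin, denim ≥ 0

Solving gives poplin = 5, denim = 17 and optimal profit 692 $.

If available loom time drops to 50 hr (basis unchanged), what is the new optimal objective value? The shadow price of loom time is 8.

Δb = -6, so new z* = 692 + (8)·(-6) = 692 − 48 = 644.

644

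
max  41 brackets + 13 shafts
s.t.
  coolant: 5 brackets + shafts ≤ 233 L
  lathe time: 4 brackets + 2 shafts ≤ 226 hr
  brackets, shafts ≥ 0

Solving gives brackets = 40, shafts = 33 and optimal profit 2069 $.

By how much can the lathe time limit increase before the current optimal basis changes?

240

Binding constraints: coolant, lathe time. The basis is B = [[5,1],[4,2]] with det 6.
Per unit increase in lathe time, x* moves by d = (-0.1667, 0.8333).
The basis stays optimal until brackets reaches 0; allowable increase = 240 hr.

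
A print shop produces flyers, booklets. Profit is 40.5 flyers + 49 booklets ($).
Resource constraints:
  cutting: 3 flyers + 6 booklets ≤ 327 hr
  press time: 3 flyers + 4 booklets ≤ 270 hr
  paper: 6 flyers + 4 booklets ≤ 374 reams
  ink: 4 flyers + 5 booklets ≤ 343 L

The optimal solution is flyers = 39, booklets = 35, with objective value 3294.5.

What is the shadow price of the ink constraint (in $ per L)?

Check each constraint at x*: cutting 327/327 (tight); press time 257/270 (slack 13); paper 374/374 (tight); ink 331/343 (slack 12).
Slack constraints have shadow price 0 (complementary slackness).
From A_Bᵀ y = c: 3·y_cutting + 6·y_paper = 40.5; 6·y_cutting + 4·y_paper = 49.
→ y_cutting = 5.5 and y_paper = 4.
Shadow price of ink = 0.

0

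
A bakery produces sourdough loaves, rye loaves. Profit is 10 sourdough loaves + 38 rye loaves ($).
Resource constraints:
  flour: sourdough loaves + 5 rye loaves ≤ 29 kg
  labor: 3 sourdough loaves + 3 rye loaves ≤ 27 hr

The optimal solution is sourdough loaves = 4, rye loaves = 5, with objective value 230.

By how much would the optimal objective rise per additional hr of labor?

At the optimum: flour uses 29 of 29 (binding); labor uses 27 of 27 (binding).
Dual feasibility on the basic columns requires 1·y_flour + 3·y_labor = 10, 5·y_flour + 3·y_labor = 38.
Solving: y_flour = 7, y_labor = 1.
Shadow price of labor = 1.

1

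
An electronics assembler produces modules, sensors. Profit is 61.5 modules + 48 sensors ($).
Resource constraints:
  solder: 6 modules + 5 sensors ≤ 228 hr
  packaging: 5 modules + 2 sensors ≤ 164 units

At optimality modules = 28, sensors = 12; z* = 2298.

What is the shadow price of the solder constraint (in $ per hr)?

9

Check each constraint at x*: solder 228/228 (tight); packaging 164/164 (tight).
From A_Bᵀ y = c: 6·y_solder + 5·y_packaging = 61.5; 5·y_solder + 2·y_packaging = 48.
This yields shadow prices y_solder = 9, y_packaging = 1.5.
Shadow price of solder = 9.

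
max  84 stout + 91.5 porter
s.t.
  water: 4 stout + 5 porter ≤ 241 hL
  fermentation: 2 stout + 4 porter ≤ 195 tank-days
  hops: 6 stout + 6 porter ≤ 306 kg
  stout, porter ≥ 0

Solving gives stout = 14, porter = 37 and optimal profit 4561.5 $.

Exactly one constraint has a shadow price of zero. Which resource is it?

water: 241/241 (binding)
fermentation: 176/195 (slack 19)
hops: 306/306 (binding)
By complementary slackness, a constraint with positive slack has shadow price 0 → fermentation.

fermentation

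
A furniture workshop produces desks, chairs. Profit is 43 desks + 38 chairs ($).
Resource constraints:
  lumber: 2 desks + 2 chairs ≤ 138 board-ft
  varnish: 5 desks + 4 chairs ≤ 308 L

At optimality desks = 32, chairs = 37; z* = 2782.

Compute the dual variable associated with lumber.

Check each constraint at x*: lumber 138/138 (tight); varnish 308/308 (tight).
The binding rows give the dual system: 2·y_lumber + 5·y_varnish = 43 and 2·y_lumber + 4·y_varnish = 38.
This yields shadow prices y_lumber = 9, y_varnish = 5.
Shadow price of lumber = 9.

9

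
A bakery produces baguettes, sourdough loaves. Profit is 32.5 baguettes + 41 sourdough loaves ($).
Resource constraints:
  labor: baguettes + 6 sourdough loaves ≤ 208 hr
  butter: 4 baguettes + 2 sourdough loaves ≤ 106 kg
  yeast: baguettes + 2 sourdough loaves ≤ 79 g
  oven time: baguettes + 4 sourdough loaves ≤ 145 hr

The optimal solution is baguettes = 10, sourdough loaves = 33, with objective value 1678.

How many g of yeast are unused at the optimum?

3

yeast used = 1·10 + 2·33 = 76; slack = 79 − 76 = 3.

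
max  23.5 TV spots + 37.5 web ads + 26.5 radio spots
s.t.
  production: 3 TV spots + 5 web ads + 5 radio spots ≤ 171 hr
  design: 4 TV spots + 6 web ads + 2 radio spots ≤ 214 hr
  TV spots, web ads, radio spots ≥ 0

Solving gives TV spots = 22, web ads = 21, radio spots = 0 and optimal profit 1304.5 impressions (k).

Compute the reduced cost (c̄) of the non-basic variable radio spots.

-1

At the optimum: production uses 171 of 171 (binding); design uses 214 of 214 (binding).
Dual feasibility on the basic columns requires 3·y_production + 4·y_design = 23.5, 5·y_production + 6·y_design = 37.5.
→ y_production = 4.5 and y_design = 2.5.
Reduced cost of radio spots: c₃ − yᵀa₃ = 26.5 − (4.5·5 + 2.5·2) = 26.5 − 27.5 = -1.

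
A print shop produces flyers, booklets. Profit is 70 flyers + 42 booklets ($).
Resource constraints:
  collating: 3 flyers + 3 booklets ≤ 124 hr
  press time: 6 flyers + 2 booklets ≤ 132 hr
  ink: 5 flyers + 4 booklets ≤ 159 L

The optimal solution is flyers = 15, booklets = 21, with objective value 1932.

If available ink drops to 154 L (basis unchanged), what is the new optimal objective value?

Check each constraint at x*: collating 108/124 (slack 16); press time 132/132 (tight); ink 159/159 (tight).
By complementary slackness, y = 0 for the non-binding constraint.
From A_Bᵀ y = c: 6·y_press time + 5·y_ink = 70; 2·y_press time + 4·y_ink = 42.
Solving: y_press time = 5, y_ink = 8.
Δz = y_ink·Δb = 8 × (-5) = -40, so new z* = 1932 − 40 = 1892.

1892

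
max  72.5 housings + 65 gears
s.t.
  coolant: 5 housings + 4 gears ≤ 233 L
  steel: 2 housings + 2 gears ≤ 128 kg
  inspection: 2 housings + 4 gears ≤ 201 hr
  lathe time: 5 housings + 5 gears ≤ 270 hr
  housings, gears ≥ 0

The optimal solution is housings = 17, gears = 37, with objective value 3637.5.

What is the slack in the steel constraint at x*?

steel used = 2·17 + 2·37 = 108; slack = 128 − 108 = 20.

20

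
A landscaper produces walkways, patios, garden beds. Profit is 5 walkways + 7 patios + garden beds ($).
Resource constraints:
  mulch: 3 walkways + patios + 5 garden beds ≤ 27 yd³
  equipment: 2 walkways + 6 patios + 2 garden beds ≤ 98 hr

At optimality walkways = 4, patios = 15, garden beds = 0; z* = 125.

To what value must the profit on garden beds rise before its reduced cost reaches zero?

Check each constraint at x*: mulch 27/27 (tight); equipment 98/98 (tight).
From A_Bᵀ y = c: 3·y_mulch + 2·y_equipment = 5; 1·y_mulch + 6·y_equipment = 7.
This yields shadow prices y_mulch = 1, y_equipment = 1.
garden beds enters the basis when its profit ≥ yᵀa₃ = 1·5 + 1·2 = 7.

7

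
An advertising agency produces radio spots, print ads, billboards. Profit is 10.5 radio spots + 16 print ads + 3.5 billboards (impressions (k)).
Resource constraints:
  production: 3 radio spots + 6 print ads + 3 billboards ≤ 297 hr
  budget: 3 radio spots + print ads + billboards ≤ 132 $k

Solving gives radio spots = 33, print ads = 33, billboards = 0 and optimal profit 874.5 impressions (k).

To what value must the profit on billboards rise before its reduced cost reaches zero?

Check each constraint at x*: production 297/297 (tight); budget 132/132 (tight).
From A_Bᵀ y = c: 3·y_production + 3·y_budget = 10.5; 6·y_production + 1·y_budget = 16.
This yields shadow prices y_production = 2.5, y_budget = 1.
billboards enters the basis when its profit ≥ yᵀa₃ = 2.5·3 + 1·1 = 8.5.

8.5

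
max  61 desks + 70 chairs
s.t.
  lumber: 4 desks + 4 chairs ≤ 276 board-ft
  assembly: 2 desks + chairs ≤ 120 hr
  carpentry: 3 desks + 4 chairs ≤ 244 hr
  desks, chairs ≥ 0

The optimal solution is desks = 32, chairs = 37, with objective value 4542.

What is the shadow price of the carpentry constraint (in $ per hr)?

Check each constraint at x*: lumber 276/276 (tight); assembly 101/120 (slack 19); carpentry 244/244 (tight).
Since assembly is not tight, its dual is 0.
From A_Bᵀ y = c: 4·y_lumber + 3·y_carpentry = 61; 4·y_lumber + 4·y_carpentry = 70.
This yields shadow prices y_lumber = 8.5, y_carpentry = 9.
Shadow price of carpentry = 9.

9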